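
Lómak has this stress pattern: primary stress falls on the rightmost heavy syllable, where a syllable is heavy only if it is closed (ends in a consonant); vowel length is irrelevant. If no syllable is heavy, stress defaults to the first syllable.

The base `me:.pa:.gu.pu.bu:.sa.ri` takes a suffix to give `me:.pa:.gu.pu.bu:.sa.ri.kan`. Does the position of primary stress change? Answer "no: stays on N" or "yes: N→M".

yes: 1→8

Base `me:.pa:.gu.pu.bu:.sa.ri` (7 syllables):
  Weights: 1 me: L, 2 pa: L, 3 gu L, 4 pu L, 5 bu: L, 6 sa L, 7 ri L.
  No heavy syllable in the domain; default to the first syllable = syllable 1.
  → primary stress on syllable 1.
Suffixed `me:.pa:.gu.pu.bu:.sa.ri.kan` (8 syllables):
  Weights: 1 me: L, 2 pa: L, 3 gu L, 4 pu L, 5 bu: L, 6 sa L, 7 ri L, 8 kan H.
  Heavy syllables in the domain: 8. The rightmost is syllable 8 (kan).
  → primary stress on syllable 8.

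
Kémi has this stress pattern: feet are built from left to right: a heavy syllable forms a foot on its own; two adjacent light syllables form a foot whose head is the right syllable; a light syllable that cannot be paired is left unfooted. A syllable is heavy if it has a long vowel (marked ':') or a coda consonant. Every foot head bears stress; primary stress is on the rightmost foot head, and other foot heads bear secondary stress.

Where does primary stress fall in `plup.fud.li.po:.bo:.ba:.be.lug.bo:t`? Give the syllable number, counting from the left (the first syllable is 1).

Weights: 1 plup H, 2 fud H, 3 li L, 4 po: H, 5 bo: H, 6 ba: H, 7 be L, 8 lug H, 9 bo:t H.
Parse left to right (heavy = foot alone; LL = one foot; stranded L unfooted): (ˈplup) (ˈfud) li (ˈpo:) (ˈbo:) (ˈba:) be (ˈlug) (ˈbo:t).
Foot heads: 1, 2, 4, 5, 6, 8, 9.
Primary stress on the rightmost head = syllable 9.
Primary stress: syllable 9 → plup.fud.li.po:.bo:.ba:.be.lug.ˈbo:t.

9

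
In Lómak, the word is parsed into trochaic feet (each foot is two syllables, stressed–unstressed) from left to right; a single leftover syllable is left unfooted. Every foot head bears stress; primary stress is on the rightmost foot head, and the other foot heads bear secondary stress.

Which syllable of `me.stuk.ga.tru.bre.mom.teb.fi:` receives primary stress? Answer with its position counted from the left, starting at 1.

Parse left to right into trochaic (ˈσσ) feet: (ˈme.stuk) (ˈga.tru) (ˈbre.mom) (ˈteb.fi:).
Foot heads (stressed positions): 1, 3, 5, 7.
End Rule Rightmost: primary stress on the rightmost head = syllable 7.
Primary stress: syllable 7 → me.stuk.ga.tru.bre.mom.ˈteb.fi:.

7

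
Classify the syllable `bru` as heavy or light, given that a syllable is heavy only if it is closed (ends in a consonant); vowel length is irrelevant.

`bru`: short vowel, open (no coda). Open (no coda) → light.

light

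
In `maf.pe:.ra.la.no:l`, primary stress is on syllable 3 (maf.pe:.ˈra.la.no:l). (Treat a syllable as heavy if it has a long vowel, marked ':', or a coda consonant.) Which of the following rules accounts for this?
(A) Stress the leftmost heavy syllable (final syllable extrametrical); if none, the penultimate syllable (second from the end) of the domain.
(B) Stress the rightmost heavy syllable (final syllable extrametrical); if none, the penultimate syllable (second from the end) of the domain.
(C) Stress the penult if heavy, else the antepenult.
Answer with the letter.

Rule A → syllable 1 (observed: 3).
Rule B → syllable 2 (observed: 3).
Rule C → syllable 3 ✓.

C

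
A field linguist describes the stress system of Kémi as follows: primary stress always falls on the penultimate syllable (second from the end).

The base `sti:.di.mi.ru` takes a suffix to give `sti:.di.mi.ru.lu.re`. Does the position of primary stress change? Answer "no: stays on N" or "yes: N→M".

yes: 3→5

Base `sti:.di.mi.ru` (4 syllables):
  The word has 4 syllables; the penultimate syllable (second from the end) is syllable 3 (mi).
  → primary stress on syllable 3.
Suffixed `sti:.di.mi.ru.lu.re` (6 syllables):
  The word has 6 syllables; the penultimate syllable (second from the end) is syllable 5 (lu).
  → primary stress on syllable 5.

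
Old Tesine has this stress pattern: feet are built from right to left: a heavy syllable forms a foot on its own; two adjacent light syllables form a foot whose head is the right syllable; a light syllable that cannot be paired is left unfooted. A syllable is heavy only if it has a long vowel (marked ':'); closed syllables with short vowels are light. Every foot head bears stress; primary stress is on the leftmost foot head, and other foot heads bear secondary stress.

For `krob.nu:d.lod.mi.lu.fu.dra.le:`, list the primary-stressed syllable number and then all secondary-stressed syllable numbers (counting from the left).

primary 2, secondary 5, 7, 8

Weights: 1 krob L, 2 nu:d H, 3 lod L, 4 mi L, 5 lu L, 6 fu L, 7 dra L, 8 le: H.
Parse right to left (heavy = foot alone; LL = one foot; stranded L unfooted): krob (ˈnu:d) lod (mi.ˈlu) (fu.ˈdra) (ˈle:).
Foot heads: 2, 5, 7, 8.
Primary stress on the leftmost head = syllable 2.
Secondary stress on 5, 7, 8: krob.ˈnu:d.lod.mi.ˌlu.fu.ˌdra.ˌle:.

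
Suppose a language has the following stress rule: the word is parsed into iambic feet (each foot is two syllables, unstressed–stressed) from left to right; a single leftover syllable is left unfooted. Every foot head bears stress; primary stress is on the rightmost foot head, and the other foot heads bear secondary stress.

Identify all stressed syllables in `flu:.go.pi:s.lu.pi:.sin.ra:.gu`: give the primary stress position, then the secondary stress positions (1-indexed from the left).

primary 8, secondary 2, 4, 6

Parse left to right into iambic (σˈσ) feet: (flu:.ˈgo) (pi:s.ˈlu) (pi:.ˈsin) (ra:.ˈgu).
Foot heads (stressed positions): 2, 4, 6, 8.
End Rule Rightmost: primary stress on the rightmost head = syllable 8.
Secondary stress on 2, 4, 6: flu:.ˌgo.pi:s.ˌlu.pi:.ˌsin.ra:.ˈgu.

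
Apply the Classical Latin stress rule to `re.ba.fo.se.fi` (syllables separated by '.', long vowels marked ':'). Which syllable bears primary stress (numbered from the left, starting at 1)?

3

Classical Latin: stress the penult if heavy (long vowel or closed), else the antepenult.
Weights: 3 fo L, 4 se L, 5 fi L.
The penult (syllable 4, se) is light, so stress falls on the antepenult (syllable 3, fo).
Stress on syllable 3: re.ba.ˈfo.se.fi.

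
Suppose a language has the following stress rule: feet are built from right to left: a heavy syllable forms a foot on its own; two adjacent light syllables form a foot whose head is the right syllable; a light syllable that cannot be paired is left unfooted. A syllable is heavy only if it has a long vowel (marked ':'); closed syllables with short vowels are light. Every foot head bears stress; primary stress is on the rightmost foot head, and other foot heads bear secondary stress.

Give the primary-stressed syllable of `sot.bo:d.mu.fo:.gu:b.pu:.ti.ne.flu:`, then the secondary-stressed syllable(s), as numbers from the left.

primary 9, secondary 2, 4, 5, 6, 8

Weights: 1 sot L, 2 bo:d H, 3 mu L, 4 fo: H, 5 gu:b H, 6 pu: H, 7 ti L, 8 ne L, 9 flu: H.
Parse right to left (heavy = foot alone; LL = one foot; stranded L unfooted): sot (ˈbo:d) mu (ˈfo:) (ˈgu:b) (ˈpu:) (ti.ˈne) (ˈflu:).
Foot heads: 2, 4, 5, 6, 8, 9.
Primary stress on the rightmost head = syllable 9.
Secondary stress on 2, 4, 5, 6, 8: sot.ˌbo:d.mu.ˌfo:.ˌgu:b.ˌpu:.ti.ˌne.ˈflu:.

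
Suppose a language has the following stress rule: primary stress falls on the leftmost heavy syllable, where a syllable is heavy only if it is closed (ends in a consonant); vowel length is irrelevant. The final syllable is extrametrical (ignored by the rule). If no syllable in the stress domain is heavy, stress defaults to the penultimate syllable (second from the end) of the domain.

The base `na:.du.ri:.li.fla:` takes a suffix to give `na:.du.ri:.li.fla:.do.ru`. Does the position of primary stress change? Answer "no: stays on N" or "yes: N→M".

yes: 3→5

Base `na:.du.ri:.li.fla:` (5 syllables):
  The final syllable (5, fla:) is extrametrical; the stress domain is syllables 1–4.
  Weights: 1 na: L, 2 du L, 3 ri: L, 4 li L.
  No heavy syllable in the domain; default to the penultimate syllable (second from the end) of the domain = syllable 3.
  → primary stress on syllable 3.
Suffixed `na:.du.ri:.li.fla:.do.ru` (7 syllables):
  The final syllable (7, ru) is extrametrical; the stress domain is syllables 1–6.
  Weights: 1 na: L, 2 du L, 3 ri: L, 4 li L, 5 fla: L, 6 do L.
  No heavy syllable in the domain; default to the penultimate syllable (second from the end) of the domain = syllable 5.
  → primary stress on syllable 5.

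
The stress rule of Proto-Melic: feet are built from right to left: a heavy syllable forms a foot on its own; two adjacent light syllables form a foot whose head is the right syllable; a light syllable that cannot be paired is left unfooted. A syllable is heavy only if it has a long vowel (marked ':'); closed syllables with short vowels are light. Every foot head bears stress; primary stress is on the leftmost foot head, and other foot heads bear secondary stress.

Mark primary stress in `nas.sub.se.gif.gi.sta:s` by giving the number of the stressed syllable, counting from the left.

3

Weights: 1 nas L, 2 sub L, 3 se L, 4 gif L, 5 gi L, 6 sta:s H.
Parse right to left (heavy = foot alone; LL = one foot; stranded L unfooted): nas (sub.ˈse) (gif.ˈgi) (ˈsta:s).
Foot heads: 3, 5, 6.
Primary stress on the leftmost head = syllable 3.
Primary stress: syllable 3 → nas.sub.ˈse.gif.gi.sta:s.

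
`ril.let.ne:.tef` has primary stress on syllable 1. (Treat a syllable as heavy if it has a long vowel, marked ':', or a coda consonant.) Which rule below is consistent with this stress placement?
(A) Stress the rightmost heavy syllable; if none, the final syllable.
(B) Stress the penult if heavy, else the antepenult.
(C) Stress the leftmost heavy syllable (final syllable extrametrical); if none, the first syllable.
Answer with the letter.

Rule A → syllable 4 (observed: 1).
Rule B → syllable 3 (observed: 1).
Rule C → syllable 1 ✓.

C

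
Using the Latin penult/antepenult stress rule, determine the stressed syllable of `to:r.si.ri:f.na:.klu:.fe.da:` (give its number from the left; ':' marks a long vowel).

Classical Latin: stress the penult if heavy (long vowel or closed), else the antepenult.
Weights: 5 klu: H, 6 fe L, 7 da: H.
The penult (syllable 6, fe) is light, so stress falls on the antepenult (syllable 5, klu:).
Stress on syllable 5: to:r.si.ri:f.na:.ˈklu:.fe.da:.

5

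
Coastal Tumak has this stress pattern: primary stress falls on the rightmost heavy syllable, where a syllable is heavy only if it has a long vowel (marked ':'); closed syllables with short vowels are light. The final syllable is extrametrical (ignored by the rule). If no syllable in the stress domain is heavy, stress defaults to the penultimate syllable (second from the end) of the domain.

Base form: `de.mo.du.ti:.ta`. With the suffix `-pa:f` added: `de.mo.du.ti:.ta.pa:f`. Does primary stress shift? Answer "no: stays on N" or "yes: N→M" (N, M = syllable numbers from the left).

no: stays on 4

Base `de.mo.du.ti:.ta` (5 syllables):
  The final syllable (5, ta) is extrametrical; the stress domain is syllables 1–4.
  Weights: 1 de L, 2 mo L, 3 du L, 4 ti: H.
  Heavy syllables in the domain: 4. The rightmost is syllable 4 (ti:).
  → primary stress on syllable 4.
Suffixed `de.mo.du.ti:.ta.pa:f` (6 syllables):
  The final syllable (6, pa:f) is extrametrical; the stress domain is syllables 1–5.
  Weights: 1 de L, 2 mo L, 3 du L, 4 ti: H, 5 ta L.
  Heavy syllables in the domain: 4. The rightmost is syllable 4 (ti:).
  → primary stress on syllable 4.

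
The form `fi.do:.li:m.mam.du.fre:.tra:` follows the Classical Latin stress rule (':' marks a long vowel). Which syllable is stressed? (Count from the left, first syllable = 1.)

Classical Latin: stress the penult if heavy (long vowel or closed), else the antepenult.
Weights: 5 du L, 6 fre: H, 7 tra: H.
The penult (syllable 6, fre:) is heavy, so it takes stress.
Stress on syllable 6: fi.do:.li:m.mam.du.ˈfre:.tra:.

6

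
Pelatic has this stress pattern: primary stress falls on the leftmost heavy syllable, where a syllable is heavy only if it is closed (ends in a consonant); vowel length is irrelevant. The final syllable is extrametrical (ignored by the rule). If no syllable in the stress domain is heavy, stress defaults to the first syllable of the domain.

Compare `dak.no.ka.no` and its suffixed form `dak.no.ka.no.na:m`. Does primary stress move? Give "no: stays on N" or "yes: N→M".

Base `dak.no.ka.no` (4 syllables):
  The final syllable (4, no) is extrametrical; the stress domain is syllables 1–3.
  Weights: 1 dak H, 2 no L, 3 ka L.
  Heavy syllables in the domain: 1. The leftmost is syllable 1 (dak).
  → primary stress on syllable 1.
Suffixed `dak.no.ka.no.na:m` (5 syllables):
  The final syllable (5, na:m) is extrametrical; the stress domain is syllables 1–4.
  Weights: 1 dak H, 2 no L, 3 ka L, 4 no L.
  Heavy syllables in the domain: 1. The leftmost is syllable 1 (dak).
  → primary stress on syllable 1.

no: stays on 1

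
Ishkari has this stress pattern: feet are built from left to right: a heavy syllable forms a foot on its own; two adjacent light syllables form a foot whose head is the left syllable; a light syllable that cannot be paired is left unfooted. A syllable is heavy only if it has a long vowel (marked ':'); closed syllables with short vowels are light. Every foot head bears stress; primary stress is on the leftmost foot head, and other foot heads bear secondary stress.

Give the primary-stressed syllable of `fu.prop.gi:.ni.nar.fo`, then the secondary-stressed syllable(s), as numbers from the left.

primary 1, secondary 3, 4

Weights: 1 fu L, 2 prop L, 3 gi: H, 4 ni L, 5 nar L, 6 fo L.
Parse left to right (heavy = foot alone; LL = one foot; stranded L unfooted): (ˈfu.prop) (ˈgi:) (ˈni.nar) fo.
Foot heads: 1, 3, 4.
Primary stress on the leftmost head = syllable 1.
Secondary stress on 3, 4: ˈfu.prop.ˌgi:.ˌni.nar.fo.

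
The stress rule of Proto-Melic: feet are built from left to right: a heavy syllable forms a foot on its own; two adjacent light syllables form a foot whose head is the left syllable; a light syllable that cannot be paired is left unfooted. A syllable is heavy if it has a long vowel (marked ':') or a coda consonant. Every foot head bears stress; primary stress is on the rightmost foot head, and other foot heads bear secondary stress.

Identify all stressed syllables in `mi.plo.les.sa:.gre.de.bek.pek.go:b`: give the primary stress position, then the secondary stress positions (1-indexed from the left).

Weights: 1 mi L, 2 plo L, 3 les H, 4 sa: H, 5 gre L, 6 de L, 7 bek H, 8 pek H, 9 go:b H.
Parse left to right (heavy = foot alone; LL = one foot; stranded L unfooted): (ˈmi.plo) (ˈles) (ˈsa:) (ˈgre.de) (ˈbek) (ˈpek) (ˈgo:b).
Foot heads: 1, 3, 4, 5, 7, 8, 9.
Primary stress on the rightmost head = syllable 9.
Secondary stress on 1, 3, 4, 5, 7, 8: ˌmi.plo.ˌles.ˌsa:.ˌgre.de.ˌbek.ˌpek.ˈgo:b.

primary 9, secondary 1, 3, 4, 5, 7, 8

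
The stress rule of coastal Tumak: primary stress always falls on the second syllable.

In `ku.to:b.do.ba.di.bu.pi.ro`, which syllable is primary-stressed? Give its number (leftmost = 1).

2

The word has 8 syllables; the second syllable is syllable 2 (to:b).
Primary stress: syllable 2 → ku.ˈto:b.do.ba.di.bu.pi.ro.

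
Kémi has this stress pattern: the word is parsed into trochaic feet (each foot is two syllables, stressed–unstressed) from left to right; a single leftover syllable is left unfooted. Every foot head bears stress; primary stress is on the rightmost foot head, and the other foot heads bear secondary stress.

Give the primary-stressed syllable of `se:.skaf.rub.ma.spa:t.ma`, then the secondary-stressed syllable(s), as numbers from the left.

Parse left to right into trochaic (ˈσσ) feet: (ˈse:.skaf) (ˈrub.ma) (ˈspa:t.ma).
Foot heads (stressed positions): 1, 3, 5.
End Rule Rightmost: primary stress on the rightmost head = syllable 5.
Secondary stress on 1, 3: ˌse:.skaf.ˌrub.ma.ˈspa:t.ma.

primary 5, secondary 1, 3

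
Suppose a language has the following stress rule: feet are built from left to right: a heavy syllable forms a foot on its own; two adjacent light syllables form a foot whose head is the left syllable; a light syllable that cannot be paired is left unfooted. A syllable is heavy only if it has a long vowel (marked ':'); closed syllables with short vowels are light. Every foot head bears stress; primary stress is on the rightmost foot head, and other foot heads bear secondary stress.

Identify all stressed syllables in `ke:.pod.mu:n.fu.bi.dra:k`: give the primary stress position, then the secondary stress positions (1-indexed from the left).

Weights: 1 ke: H, 2 pod L, 3 mu:n H, 4 fu L, 5 bi L, 6 dra:k H.
Parse left to right (heavy = foot alone; LL = one foot; stranded L unfooted): (ˈke:) pod (ˈmu:n) (ˈfu.bi) (ˈdra:k).
Foot heads: 1, 3, 4, 6.
Primary stress on the rightmost head = syllable 6.
Secondary stress on 1, 3, 4: ˌke:.pod.ˌmu:n.ˌfu.bi.ˈdra:k.

primary 6, secondary 1, 3, 4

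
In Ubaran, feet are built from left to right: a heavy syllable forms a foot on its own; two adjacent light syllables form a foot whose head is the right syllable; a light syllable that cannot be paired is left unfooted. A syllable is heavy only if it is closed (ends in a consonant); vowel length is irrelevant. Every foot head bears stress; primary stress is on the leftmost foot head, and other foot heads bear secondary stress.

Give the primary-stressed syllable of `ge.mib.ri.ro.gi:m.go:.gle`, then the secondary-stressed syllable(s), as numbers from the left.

primary 2, secondary 4, 5, 7

Weights: 1 ge L, 2 mib H, 3 ri L, 4 ro L, 5 gi:m H, 6 go: L, 7 gle L.
Parse left to right (heavy = foot alone; LL = one foot; stranded L unfooted): ge (ˈmib) (ri.ˈro) (ˈgi:m) (go:.ˈgle).
Foot heads: 2, 4, 5, 7.
Primary stress on the leftmost head = syllable 2.
Secondary stress on 4, 5, 7: ge.ˈmib.ri.ˌro.ˌgi:m.go:.ˌgle.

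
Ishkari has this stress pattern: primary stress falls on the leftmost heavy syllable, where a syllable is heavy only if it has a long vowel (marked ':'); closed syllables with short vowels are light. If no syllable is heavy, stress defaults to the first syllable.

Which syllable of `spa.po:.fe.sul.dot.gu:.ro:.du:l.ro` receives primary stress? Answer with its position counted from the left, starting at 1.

2

Weights: 1 spa L, 2 po: H, 3 fe L, 4 sul L, 5 dot L, 6 gu: H, 7 ro: H, 8 du:l H, 9 ro L.
Heavy syllables in the domain: 2, 6, 7, 8. The leftmost is syllable 2 (po:).
Primary stress: syllable 2 → spa.ˈpo:.fe.sul.dot.gu:.ro:.du:l.ro.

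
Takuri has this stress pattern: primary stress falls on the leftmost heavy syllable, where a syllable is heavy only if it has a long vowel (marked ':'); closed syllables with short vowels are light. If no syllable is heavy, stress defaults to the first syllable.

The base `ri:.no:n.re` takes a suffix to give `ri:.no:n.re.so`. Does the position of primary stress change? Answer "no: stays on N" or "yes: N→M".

no: stays on 1

Base `ri:.no:n.re` (3 syllables):
  Weights: 1 ri: H, 2 no:n H, 3 re L.
  Heavy syllables in the domain: 1, 2. The leftmost is syllable 1 (ri:).
  → primary stress on syllable 1.
Suffixed `ri:.no:n.re.so` (4 syllables):
  Weights: 1 ri: H, 2 no:n H, 3 re L, 4 so L.
  Heavy syllables in the domain: 1, 2. The leftmost is syllable 1 (ri:).
  → primary stress on syllable 1.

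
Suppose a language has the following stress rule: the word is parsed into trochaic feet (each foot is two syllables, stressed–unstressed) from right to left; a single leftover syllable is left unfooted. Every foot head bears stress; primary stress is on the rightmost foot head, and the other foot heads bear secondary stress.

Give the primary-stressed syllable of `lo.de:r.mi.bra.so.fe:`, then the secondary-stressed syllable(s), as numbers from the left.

Parse right to left into trochaic (ˈσσ) feet: (ˈlo.de:r) (ˈmi.bra) (ˈso.fe:).
Foot heads (stressed positions): 1, 3, 5.
End Rule Rightmost: primary stress on the rightmost head = syllable 5.
Secondary stress on 1, 3: ˌlo.de:r.ˌmi.bra.ˈso.fe:.

primary 5, secondary 1, 3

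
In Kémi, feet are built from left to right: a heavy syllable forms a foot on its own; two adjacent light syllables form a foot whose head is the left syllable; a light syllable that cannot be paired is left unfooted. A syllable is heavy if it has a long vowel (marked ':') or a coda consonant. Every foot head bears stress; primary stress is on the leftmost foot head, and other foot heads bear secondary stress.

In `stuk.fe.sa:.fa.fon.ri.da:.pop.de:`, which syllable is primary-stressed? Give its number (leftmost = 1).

Weights: 1 stuk H, 2 fe L, 3 sa: H, 4 fa L, 5 fon H, 6 ri L, 7 da: H, 8 pop H, 9 de: H.
Parse left to right (heavy = foot alone; LL = one foot; stranded L unfooted): (ˈstuk) fe (ˈsa:) fa (ˈfon) ri (ˈda:) (ˈpop) (ˈde:).
Foot heads: 1, 3, 5, 7, 8, 9.
Primary stress on the leftmost head = syllable 1.
Primary stress: syllable 1 → ˈstuk.fe.sa:.fa.fon.ri.da:.pop.de:.

1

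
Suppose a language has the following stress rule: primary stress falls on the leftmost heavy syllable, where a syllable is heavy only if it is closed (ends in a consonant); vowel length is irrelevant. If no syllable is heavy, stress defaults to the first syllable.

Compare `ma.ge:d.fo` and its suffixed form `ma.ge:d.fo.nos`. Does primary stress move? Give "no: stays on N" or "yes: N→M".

Base `ma.ge:d.fo` (3 syllables):
  Weights: 1 ma L, 2 ge:d H, 3 fo L.
  Heavy syllables in the domain: 2. The leftmost is syllable 2 (ge:d).
  → primary stress on syllable 2.
Suffixed `ma.ge:d.fo.nos` (4 syllables):
  Weights: 1 ma L, 2 ge:d H, 3 fo L, 4 nos H.
  Heavy syllables in the domain: 2, 4. The leftmost is syllable 2 (ge:d).
  → primary stress on syllable 2.

no: stays on 2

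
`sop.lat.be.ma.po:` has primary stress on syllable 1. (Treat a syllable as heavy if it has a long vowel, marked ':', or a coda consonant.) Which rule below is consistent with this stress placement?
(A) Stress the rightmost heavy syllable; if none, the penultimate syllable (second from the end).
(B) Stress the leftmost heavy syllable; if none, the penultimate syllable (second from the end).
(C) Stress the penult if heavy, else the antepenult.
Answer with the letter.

Rule A → syllable 5 (observed: 1).
Rule B → syllable 1 ✓.
Rule C → syllable 3 (observed: 1).

B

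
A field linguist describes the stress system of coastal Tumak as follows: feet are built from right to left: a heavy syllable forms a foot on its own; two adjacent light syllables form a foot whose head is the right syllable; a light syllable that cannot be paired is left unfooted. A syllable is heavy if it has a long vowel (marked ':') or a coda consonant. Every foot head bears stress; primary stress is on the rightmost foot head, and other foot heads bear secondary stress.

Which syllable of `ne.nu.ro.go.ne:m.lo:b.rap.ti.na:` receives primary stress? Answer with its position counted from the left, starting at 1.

Weights: 1 ne L, 2 nu L, 3 ro L, 4 go L, 5 ne:m H, 6 lo:b H, 7 rap H, 8 ti L, 9 na: H.
Parse right to left (heavy = foot alone; LL = one foot; stranded L unfooted): (ne.ˈnu) (ro.ˈgo) (ˈne:m) (ˈlo:b) (ˈrap) ti (ˈna:).
Foot heads: 2, 4, 5, 6, 7, 9.
Primary stress on the rightmost head = syllable 9.
Primary stress: syllable 9 → ne.nu.ro.go.ne:m.lo:b.rap.ti.ˈna:.

9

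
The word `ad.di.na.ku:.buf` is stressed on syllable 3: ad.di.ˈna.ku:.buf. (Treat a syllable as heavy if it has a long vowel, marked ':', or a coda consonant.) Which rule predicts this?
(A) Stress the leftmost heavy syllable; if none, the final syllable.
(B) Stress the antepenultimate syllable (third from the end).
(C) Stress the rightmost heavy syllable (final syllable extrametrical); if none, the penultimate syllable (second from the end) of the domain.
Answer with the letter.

Rule A → syllable 1 (observed: 3).
Rule B → syllable 3 ✓.
Rule C → syllable 4 (observed: 3).

B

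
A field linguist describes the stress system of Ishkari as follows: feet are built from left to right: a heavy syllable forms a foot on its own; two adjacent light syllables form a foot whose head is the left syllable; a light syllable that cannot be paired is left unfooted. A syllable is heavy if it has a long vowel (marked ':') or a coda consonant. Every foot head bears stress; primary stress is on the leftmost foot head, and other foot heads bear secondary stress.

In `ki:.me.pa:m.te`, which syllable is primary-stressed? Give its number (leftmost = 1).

Weights: 1 ki: H, 2 me L, 3 pa:m H, 4 te L.
Parse left to right (heavy = foot alone; LL = one foot; stranded L unfooted): (ˈki:) me (ˈpa:m) te.
Foot heads: 1, 3.
Primary stress on the leftmost head = syllable 1.
Primary stress: syllable 1 → ˈki:.me.pa:m.te.

1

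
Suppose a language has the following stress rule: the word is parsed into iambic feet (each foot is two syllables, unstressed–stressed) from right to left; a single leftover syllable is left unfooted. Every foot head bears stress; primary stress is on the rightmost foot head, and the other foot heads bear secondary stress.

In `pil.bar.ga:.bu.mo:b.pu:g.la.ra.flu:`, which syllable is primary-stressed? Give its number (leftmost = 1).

9

Parse right to left into iambic (σˈσ) feet: pil (bar.ˈga:) (bu.ˈmo:b) (pu:g.ˈla) (ra.ˈflu:). Syllable 1 is left unfooted.
Foot heads (stressed positions): 3, 5, 7, 9.
End Rule Rightmost: primary stress on the rightmost head = syllable 9.
Primary stress: syllable 9 → pil.bar.ga:.bu.mo:b.pu:g.la.ra.ˈflu:.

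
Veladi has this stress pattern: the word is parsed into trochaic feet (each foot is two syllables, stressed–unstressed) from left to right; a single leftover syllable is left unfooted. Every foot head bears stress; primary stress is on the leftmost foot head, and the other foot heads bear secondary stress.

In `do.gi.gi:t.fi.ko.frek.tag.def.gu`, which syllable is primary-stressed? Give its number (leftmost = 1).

Parse left to right into trochaic (ˈσσ) feet: (ˈdo.gi) (ˈgi:t.fi) (ˈko.frek) (ˈtag.def) gu. Syllable 9 is left unfooted.
Foot heads (stressed positions): 1, 3, 5, 7.
End Rule Leftmost: primary stress on the leftmost head = syllable 1.
Primary stress: syllable 1 → ˈdo.gi.gi:t.fi.ko.frek.tag.def.gu.

1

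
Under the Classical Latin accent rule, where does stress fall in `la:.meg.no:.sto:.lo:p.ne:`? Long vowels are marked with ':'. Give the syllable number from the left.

Classical Latin: stress the penult if heavy (long vowel or closed), else the antepenult.
Weights: 4 sto: H, 5 lo:p H, 6 ne: H.
The penult (syllable 5, lo:p) is heavy, so it takes stress.
Stress on syllable 5: la:.meg.no:.sto:.ˈlo:p.ne:.

5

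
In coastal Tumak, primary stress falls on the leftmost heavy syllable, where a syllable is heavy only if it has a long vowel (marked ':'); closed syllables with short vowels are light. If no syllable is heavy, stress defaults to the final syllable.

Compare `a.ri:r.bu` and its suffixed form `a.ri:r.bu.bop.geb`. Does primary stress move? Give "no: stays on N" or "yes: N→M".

no: stays on 2

Base `a.ri:r.bu` (3 syllables):
  Weights: 1 a L, 2 ri:r H, 3 bu L.
  Heavy syllables in the domain: 2. The leftmost is syllable 2 (ri:r).
  → primary stress on syllable 2.
Suffixed `a.ri:r.bu.bop.geb` (5 syllables):
  Weights: 1 a L, 2 ri:r H, 3 bu L, 4 bop L, 5 geb L.
  Heavy syllables in the domain: 2. The leftmost is syllable 2 (ri:r).
  → primary stress on syllable 2.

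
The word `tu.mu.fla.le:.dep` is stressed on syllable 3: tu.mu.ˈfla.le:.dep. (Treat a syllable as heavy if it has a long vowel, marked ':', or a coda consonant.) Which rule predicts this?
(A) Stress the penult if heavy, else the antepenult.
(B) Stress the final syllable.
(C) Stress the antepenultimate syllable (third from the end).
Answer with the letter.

C

Rule A → syllable 4 (observed: 3).
Rule B → syllable 5 (observed: 3).
Rule C → syllable 3 ✓.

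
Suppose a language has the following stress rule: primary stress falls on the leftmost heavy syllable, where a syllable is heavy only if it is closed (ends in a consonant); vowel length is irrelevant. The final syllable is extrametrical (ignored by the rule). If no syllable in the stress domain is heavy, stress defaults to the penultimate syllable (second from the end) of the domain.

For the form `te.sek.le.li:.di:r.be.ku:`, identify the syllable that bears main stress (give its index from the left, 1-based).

2

The final syllable (7, ku:) is extrametrical; the stress domain is syllables 1–6.
Weights: 1 te L, 2 sek H, 3 le L, 4 li: L, 5 di:r H, 6 be L.
Heavy syllables in the domain: 2, 5. The leftmost is syllable 2 (sek).
Primary stress: syllable 2 → te.ˈsek.le.li:.di:r.be.ku:.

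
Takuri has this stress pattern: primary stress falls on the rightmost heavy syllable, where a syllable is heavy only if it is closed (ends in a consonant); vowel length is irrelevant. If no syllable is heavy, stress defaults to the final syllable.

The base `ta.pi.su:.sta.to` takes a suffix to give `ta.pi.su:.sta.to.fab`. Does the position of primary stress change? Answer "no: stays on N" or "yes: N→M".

Base `ta.pi.su:.sta.to` (5 syllables):
  Weights: 1 ta L, 2 pi L, 3 su: L, 4 sta L, 5 to L.
  No heavy syllable in the domain; default to the final syllable = syllable 5.
  → primary stress on syllable 5.
Suffixed `ta.pi.su:.sta.to.fab` (6 syllables):
  Weights: 1 ta L, 2 pi L, 3 su: L, 4 sta L, 5 to L, 6 fab H.
  Heavy syllables in the domain: 6. The rightmost is syllable 6 (fab).
  → primary stress on syllable 6.

yes: 5→6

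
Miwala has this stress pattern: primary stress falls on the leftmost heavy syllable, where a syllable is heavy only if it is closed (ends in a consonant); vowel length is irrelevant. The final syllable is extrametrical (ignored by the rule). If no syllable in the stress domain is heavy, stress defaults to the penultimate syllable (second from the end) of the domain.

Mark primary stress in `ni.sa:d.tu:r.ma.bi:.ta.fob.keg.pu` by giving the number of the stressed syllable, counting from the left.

The final syllable (9, pu) is extrametrical; the stress domain is syllables 1–8.
Weights: 1 ni L, 2 sa:d H, 3 tu:r H, 4 ma L, 5 bi: L, 6 ta L, 7 fob H, 8 keg H.
Heavy syllables in the domain: 2, 3, 7, 8. The leftmost is syllable 2 (sa:d).
Primary stress: syllable 2 → ni.ˈsa:d.tu:r.ma.bi:.ta.fob.keg.pu.

2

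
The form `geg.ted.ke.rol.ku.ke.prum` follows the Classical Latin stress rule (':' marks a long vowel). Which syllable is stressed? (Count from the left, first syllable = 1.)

Classical Latin: stress the penult if heavy (long vowel or closed), else the antepenult.
Weights: 5 ku L, 6 ke L, 7 prum H.
The penult (syllable 6, ke) is light, so stress falls on the antepenult (syllable 5, ku).
Stress on syllable 5: geg.ted.ke.rol.ˈku.ke.prum.

5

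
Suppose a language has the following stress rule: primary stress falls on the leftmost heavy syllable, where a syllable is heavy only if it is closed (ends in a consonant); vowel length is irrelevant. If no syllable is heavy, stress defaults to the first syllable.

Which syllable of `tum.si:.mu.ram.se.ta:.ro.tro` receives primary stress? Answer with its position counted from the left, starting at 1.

Weights: 1 tum H, 2 si: L, 3 mu L, 4 ram H, 5 se L, 6 ta: L, 7 ro L, 8 tro L.
Heavy syllables in the domain: 1, 4. The leftmost is syllable 1 (tum).
Primary stress: syllable 1 → ˈtum.si:.mu.ram.se.ta:.ro.tro.

1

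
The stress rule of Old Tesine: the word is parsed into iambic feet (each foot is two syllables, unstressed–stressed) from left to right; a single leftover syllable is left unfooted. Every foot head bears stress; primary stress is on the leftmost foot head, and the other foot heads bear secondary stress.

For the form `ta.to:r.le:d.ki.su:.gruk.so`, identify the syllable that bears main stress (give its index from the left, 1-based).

Parse left to right into iambic (σˈσ) feet: (ta.ˈto:r) (le:d.ˈki) (su:.ˈgruk) so. Syllable 7 is left unfooted.
Foot heads (stressed positions): 2, 4, 6.
End Rule Leftmost: primary stress on the leftmost head = syllable 2.
Primary stress: syllable 2 → ta.ˈto:r.le:d.ki.su:.gruk.so.

2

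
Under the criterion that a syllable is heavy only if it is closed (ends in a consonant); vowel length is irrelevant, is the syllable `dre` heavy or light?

`dre`: short vowel, open (no coda). Open (no coda) → light.

light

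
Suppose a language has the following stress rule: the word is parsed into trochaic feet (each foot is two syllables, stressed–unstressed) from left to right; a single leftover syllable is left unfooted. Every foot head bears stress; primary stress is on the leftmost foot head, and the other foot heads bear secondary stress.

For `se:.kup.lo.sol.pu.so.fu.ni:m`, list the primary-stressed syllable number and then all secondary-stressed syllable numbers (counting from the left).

Parse left to right into trochaic (ˈσσ) feet: (ˈse:.kup) (ˈlo.sol) (ˈpu.so) (ˈfu.ni:m).
Foot heads (stressed positions): 1, 3, 5, 7.
End Rule Leftmost: primary stress on the leftmost head = syllable 1.
Secondary stress on 3, 5, 7: ˈse:.kup.ˌlo.sol.ˌpu.so.ˌfu.ni:m.

primary 1, secondary 3, 5, 7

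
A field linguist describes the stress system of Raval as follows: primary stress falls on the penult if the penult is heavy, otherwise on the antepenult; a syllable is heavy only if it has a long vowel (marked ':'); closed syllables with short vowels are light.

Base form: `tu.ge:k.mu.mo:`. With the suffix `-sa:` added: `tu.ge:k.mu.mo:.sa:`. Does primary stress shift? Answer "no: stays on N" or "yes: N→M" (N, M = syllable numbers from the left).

yes: 2→4

Base `tu.ge:k.mu.mo:` (4 syllables):
  Weights: 2 ge:k H, 3 mu L, 4 mo: H.
  The penult (syllable 3, mu) is light, so stress falls on the antepenult (syllable 2, ge:k).
  → primary stress on syllable 2.
Suffixed `tu.ge:k.mu.mo:.sa:` (5 syllables):
  Weights: 3 mu L, 4 mo: H, 5 sa: H.
  The penult (syllable 4, mo:) is heavy, so it takes stress.
  → primary stress on syllable 4.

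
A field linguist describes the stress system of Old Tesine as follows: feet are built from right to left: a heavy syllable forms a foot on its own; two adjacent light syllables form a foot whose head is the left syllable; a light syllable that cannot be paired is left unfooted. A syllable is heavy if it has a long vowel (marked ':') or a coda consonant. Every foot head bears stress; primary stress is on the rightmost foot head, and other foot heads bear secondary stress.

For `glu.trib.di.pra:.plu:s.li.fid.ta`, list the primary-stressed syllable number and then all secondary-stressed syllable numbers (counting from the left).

primary 7, secondary 2, 4, 5

Weights: 1 glu L, 2 trib H, 3 di L, 4 pra: H, 5 plu:s H, 6 li L, 7 fid H, 8 ta L.
Parse right to left (heavy = foot alone; LL = one foot; stranded L unfooted): glu (ˈtrib) di (ˈpra:) (ˈplu:s) li (ˈfid) ta.
Foot heads: 2, 4, 5, 7.
Primary stress on the rightmost head = syllable 7.
Secondary stress on 2, 4, 5: glu.ˌtrib.di.ˌpra:.ˌplu:s.li.ˈfid.ta.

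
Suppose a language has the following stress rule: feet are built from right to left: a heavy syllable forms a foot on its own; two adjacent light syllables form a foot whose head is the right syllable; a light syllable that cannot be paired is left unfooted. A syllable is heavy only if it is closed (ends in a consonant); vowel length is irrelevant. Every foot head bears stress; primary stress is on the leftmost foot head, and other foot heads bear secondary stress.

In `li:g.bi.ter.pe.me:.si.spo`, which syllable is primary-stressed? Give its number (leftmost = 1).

1

Weights: 1 li:g H, 2 bi L, 3 ter H, 4 pe L, 5 me: L, 6 si L, 7 spo L.
Parse right to left (heavy = foot alone; LL = one foot; stranded L unfooted): (ˈli:g) bi (ˈter) (pe.ˈme:) (si.ˈspo).
Foot heads: 1, 3, 5, 7.
Primary stress on the leftmost head = syllable 1.
Primary stress: syllable 1 → ˈli:g.bi.ter.pe.me:.si.spo.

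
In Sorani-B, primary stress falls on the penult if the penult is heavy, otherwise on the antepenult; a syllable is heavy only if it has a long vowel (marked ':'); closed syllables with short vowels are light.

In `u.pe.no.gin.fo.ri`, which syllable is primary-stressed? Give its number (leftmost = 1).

4

Weights: 4 gin L, 5 fo L, 6 ri L.
The penult (syllable 5, fo) is light, so stress falls on the antepenult (syllable 4, gin).
Primary stress: syllable 4 → u.pe.no.ˈgin.fo.ri.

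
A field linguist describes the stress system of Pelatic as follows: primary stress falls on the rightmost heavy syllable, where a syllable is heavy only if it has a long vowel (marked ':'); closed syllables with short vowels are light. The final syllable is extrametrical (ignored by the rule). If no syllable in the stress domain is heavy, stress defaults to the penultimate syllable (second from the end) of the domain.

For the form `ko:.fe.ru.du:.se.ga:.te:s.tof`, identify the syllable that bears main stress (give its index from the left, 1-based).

7

The final syllable (8, tof) is extrametrical; the stress domain is syllables 1–7.
Weights: 1 ko: H, 2 fe L, 3 ru L, 4 du: H, 5 se L, 6 ga: H, 7 te:s H.
Heavy syllables in the domain: 1, 4, 6, 7. The rightmost is syllable 7 (te:s).
Primary stress: syllable 7 → ko:.fe.ru.du:.se.ga:.ˈte:s.tof.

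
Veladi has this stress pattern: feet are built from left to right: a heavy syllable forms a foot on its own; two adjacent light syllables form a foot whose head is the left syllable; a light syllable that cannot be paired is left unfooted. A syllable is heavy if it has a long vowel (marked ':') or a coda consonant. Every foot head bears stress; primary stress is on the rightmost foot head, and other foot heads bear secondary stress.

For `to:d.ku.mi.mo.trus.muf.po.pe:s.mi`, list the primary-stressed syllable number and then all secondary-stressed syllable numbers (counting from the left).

Weights: 1 to:d H, 2 ku L, 3 mi L, 4 mo L, 5 trus H, 6 muf H, 7 po L, 8 pe:s H, 9 mi L.
Parse left to right (heavy = foot alone; LL = one foot; stranded L unfooted): (ˈto:d) (ˈku.mi) mo (ˈtrus) (ˈmuf) po (ˈpe:s) mi.
Foot heads: 1, 2, 5, 6, 8.
Primary stress on the rightmost head = syllable 8.
Secondary stress on 1, 2, 5, 6: ˌto:d.ˌku.mi.mo.ˌtrus.ˌmuf.po.ˈpe:s.mi.

primary 8, secondary 1, 2, 5, 6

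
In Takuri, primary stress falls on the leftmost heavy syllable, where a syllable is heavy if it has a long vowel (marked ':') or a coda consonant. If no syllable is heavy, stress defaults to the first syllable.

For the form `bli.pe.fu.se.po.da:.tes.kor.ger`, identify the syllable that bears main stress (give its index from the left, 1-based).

Weights: 1 bli L, 2 pe L, 3 fu L, 4 se L, 5 po L, 6 da: H, 7 tes H, 8 kor H, 9 ger H.
Heavy syllables in the domain: 6, 7, 8, 9. The leftmost is syllable 6 (da:).
Primary stress: syllable 6 → bli.pe.fu.se.po.ˈda:.tes.kor.ger.

6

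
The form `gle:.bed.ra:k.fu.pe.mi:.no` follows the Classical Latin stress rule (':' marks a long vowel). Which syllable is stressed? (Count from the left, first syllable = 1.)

Classical Latin: stress the penult if heavy (long vowel or closed), else the antepenult.
Weights: 5 pe L, 6 mi: H, 7 no L.
The penult (syllable 6, mi:) is heavy, so it takes stress.
Stress on syllable 6: gle:.bed.ra:k.fu.pe.ˈmi:.no.

6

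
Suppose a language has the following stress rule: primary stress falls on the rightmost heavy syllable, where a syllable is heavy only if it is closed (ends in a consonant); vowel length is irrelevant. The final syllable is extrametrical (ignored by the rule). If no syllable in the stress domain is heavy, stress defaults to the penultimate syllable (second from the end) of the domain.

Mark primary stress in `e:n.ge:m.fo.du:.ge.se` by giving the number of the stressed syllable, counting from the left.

2

The final syllable (6, se) is extrametrical; the stress domain is syllables 1–5.
Weights: 1 e:n H, 2 ge:m H, 3 fo L, 4 du: L, 5 ge L.
Heavy syllables in the domain: 1, 2. The rightmost is syllable 2 (ge:m).
Primary stress: syllable 2 → e:n.ˈge:m.fo.du:.ge.se.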